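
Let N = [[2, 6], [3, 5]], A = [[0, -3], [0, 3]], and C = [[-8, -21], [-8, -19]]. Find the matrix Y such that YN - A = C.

Y = [[-4, 0], [-1, -2]]

YN = C + A = [[-8, -24], [-8, -16]].
N is on the right of Y, so right-multiply by N⁻¹: Y = (C + A)N⁻¹.
N has determinant -8; N⁻¹ = [[-5/8, 3/4], [3/8, -1/4]].
Y = (C + A)N⁻¹ = [[-4, 0], [-1, -2]].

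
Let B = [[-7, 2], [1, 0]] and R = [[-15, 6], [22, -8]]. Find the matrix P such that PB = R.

Since B sits to the right of P, P = RB⁻¹.
det B = -2; the adjugate gives B⁻¹ = [[0, 1], [1/2, 7/2]].
P = RB⁻¹ = [[-15, 6], [22, -8]] · [[0, 1], [1/2, 7/2]] = [[3, 6], [-4, -6]].

P = [[3, 6], [-4, -6]]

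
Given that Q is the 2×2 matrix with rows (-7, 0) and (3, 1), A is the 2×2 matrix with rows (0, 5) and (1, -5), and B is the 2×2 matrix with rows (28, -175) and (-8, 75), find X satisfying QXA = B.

Isolating X: multiply by Q⁻¹ from the left and A⁻¹ from the right, so X = Q⁻¹BA⁻¹.
det Q = -7, so Q⁻¹ = [[-1/7, 0], [3/7, 1]].
A has determinant -5; A⁻¹ = [[1, 1], [1/5, 0]].
Q⁻¹B = [[-4, 25], [4, 0]].
X = (Q⁻¹B)A⁻¹ = [[1, -4], [4, 4]].

X = [[1, -4], [4, 4]]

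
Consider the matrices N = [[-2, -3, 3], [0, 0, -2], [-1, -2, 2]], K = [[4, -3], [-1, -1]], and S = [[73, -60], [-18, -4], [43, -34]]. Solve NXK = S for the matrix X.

X = [[-5, -3], [-2, -4], [1, -5]]

Left-multiply by N⁻¹ and right-multiply by K⁻¹: X = N⁻¹SK⁻¹.
N has determinant 2; N⁻¹ = [[-2, 0, 3], [1, -1/2, -2], [0, -1/2, 0]].
K has determinant -7; K⁻¹ = [[1/7, -3/7], [-1/7, -4/7]].
N⁻¹S = [[-17, 18], [-4, 10], [9, 2]].
X = (N⁻¹S)K⁻¹ = [[-5, -3], [-2, -4], [1, -5]].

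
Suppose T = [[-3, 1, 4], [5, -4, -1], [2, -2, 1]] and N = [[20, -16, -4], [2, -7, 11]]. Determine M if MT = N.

M = [[0, 4, 0], [5, 5, -4]]

Right-multiplying both sides by T⁻¹ gives M = NT⁻¹.
det T = 3; the adjugate gives T⁻¹ = [[-2, -3, 5], [-7/3, -11/3, 17/3], [-2/3, -4/3, 7/3]].
M = NT⁻¹ = [[20, -16, -4], [2, -7, 11]] · [[-2, -3, 5], [-7/3, -11/3, 17/3], [-2/3, -4/3, 7/3]] = [[0, 4, 0], [5, 5, -4]].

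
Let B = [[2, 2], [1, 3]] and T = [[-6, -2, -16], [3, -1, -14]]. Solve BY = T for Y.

Y = [[-6, -1, -5], [3, 0, -3]]

B is on the left of Y, so left-multiply by B⁻¹: Y = B⁻¹T.
B has determinant 4; B⁻¹ = [[3/4, -1/2], [-1/4, 1/2]].
Y = B⁻¹T = [[3/4, -1/2], [-1/4, 1/2]] · [[-6, -2, -16], [3, -1, -14]] = [[-6, -1, -5], [3, 0, -3]].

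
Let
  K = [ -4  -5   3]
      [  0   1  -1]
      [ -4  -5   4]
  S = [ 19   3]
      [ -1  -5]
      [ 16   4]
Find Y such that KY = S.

Y = [[-2, 5], [-4, -4], [-3, 1]]

K is on the left of Y, so left-multiply by K⁻¹: Y = K⁻¹S.
K has determinant -4; K⁻¹ = [[1/4, -5/4, -1/2], [-1, 1, 1], [-1, 0, 1]].
Y = K⁻¹S = [[1/4, -5/4, -1/2], [-1, 1, 1], [-1, 0, 1]] · [[19, 3], [-1, -5], [16, 4]] = [[-2, 5], [-4, -4], [-3, 1]].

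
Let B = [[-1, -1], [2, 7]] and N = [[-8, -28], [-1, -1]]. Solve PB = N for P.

B is on the right of P, so right-multiply by B⁻¹: P = NB⁻¹.
det B = -5, so B⁻¹ = [[-7/5, -1/5], [2/5, 1/5]].
P = NB⁻¹ = [[-8, -28], [-1, -1]] · [[-7/5, -1/5], [2/5, 1/5]] = [[0, -4], [1, 0]].

P = [[0, -4], [1, 0]]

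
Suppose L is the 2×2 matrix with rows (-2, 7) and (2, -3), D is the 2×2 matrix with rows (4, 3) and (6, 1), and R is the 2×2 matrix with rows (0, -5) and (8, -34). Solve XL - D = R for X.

X = [[1, 3], [-3, 4]]

XL = R + D = [[4, -2], [14, -33]].
Right-multiplying both sides by L⁻¹ gives X = (R + D)L⁻¹.
L has determinant -8; L⁻¹ = [[3/8, 7/8], [1/4, 1/4]].
X = (R + D)L⁻¹ = [[1, 3], [-3, 4]].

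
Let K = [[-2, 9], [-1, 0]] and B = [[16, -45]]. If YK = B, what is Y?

Right-multiplying both sides by K⁻¹ gives Y = BK⁻¹.
K has determinant 9; K⁻¹ = [[0, -1], [1/9, -2/9]].
Y = BK⁻¹ = [[16, -45]] · [[0, -1], [1/9, -2/9]] = [[-5, -6]].

Y = [[-5, -6]]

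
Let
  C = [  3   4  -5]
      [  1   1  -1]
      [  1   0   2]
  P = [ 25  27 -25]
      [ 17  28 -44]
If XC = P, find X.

X = [[6, 3, 4], [6, 4, -5]]

Right-multiplying both sides by C⁻¹ gives X = PC⁻¹.
det C = -1, so C⁻¹ = [[-2, 8, -1], [3, -11, 2], [1, -4, 1]].
X = PC⁻¹ = [[25, 27, -25], [17, 28, -44]] · [[-2, 8, -1], [3, -11, 2], [1, -4, 1]] = [[6, 3, 4], [6, 4, -5]].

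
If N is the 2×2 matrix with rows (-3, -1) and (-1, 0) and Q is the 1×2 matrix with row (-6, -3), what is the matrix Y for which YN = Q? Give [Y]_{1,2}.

Since N sits to the right of Y, Y = QN⁻¹.
det N = -1; the adjugate gives N⁻¹ = [[0, -1], [-1, 3]].
Y = QN⁻¹ = [[-6, -3]] · [[0, -1], [-1, 3]] = [[3, -3]].

-3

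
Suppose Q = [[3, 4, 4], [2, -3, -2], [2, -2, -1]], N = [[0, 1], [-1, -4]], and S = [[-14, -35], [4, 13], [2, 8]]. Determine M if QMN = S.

M = [[3, 2], [3, 4], [0, -2]]

Isolating M: multiply by Q⁻¹ from the left and N⁻¹ from the right, so M = Q⁻¹SN⁻¹.
det Q = -3; the adjugate gives Q⁻¹ = [[1/3, 4/3, -4/3], [2/3, 11/3, -14/3], [-2/3, -14/3, 17/3]].
det N = 1; the adjugate gives N⁻¹ = [[-4, -1], [1, 0]].
Q⁻¹S = [[-2, -5], [-4, -13], [2, 8]].
M = (Q⁻¹S)N⁻¹ = [[3, 2], [3, 4], [0, -2]].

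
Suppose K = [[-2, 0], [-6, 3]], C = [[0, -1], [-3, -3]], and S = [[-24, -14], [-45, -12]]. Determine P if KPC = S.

Left-multiply by K⁻¹ and right-multiply by C⁻¹: P = K⁻¹SC⁻¹.
K has determinant -6; K⁻¹ = [[-1/2, 0], [-1, 1/3]].
C has determinant -3; C⁻¹ = [[1, -1/3], [-1, 0]].
K⁻¹S = [[12, 7], [9, 10]].
P = (K⁻¹S)C⁻¹ = [[5, -4], [-1, -3]].

P = [[5, -4], [-1, -3]]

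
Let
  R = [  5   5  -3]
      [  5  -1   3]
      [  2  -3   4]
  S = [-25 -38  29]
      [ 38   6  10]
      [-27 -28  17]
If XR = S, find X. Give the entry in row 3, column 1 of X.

-6

Since R sits to the right of X, X = SR⁻¹.
R has determinant -6; R⁻¹ = [[-5/6, 11/6, -2], [7/3, -13/3, 5], [13/6, -25/6, 5]].
X = SR⁻¹ = [[-25, -38, 29], [38, 6, 10], [-27, -28, 17]] · [[-5/6, 11/6, -2], [7/3, -13/3, 5], [13/6, -25/6, 5]] = [[-5, -2, 5], [4, 2, 4], [-6, 1, -1]].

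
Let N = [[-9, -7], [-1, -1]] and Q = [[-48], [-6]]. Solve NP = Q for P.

P = [[3], [3]]

Left-multiplying both sides by N⁻¹ gives P = N⁻¹Q.
N has determinant 2; N⁻¹ = [[-1/2, 7/2], [1/2, -9/2]].
P = N⁻¹Q = [[-1/2, 7/2], [1/2, -9/2]] · [[-48], [-6]] = [[3], [3]].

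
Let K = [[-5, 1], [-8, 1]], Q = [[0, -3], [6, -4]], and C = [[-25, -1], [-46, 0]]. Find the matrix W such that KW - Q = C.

W = [[5, 0], [0, -4]]

KW = C + Q = [[-25, -4], [-40, -4]].
Since K multiplies W on the left, W = K⁻¹(C + Q).
det K = 3, so K⁻¹ = [[1/3, -1/3], [8/3, -5/3]].
W = K⁻¹(C + Q) = [[5, 0], [0, -4]].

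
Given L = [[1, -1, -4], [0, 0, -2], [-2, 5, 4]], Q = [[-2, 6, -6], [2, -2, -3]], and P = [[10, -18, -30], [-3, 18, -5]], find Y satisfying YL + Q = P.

Y = [[4, -4, -4], [5, 1, 5]]

YL = P − Q = [[12, -24, -24], [-5, 20, -2]].
Since L sits to the right of Y, Y = (P − Q)L⁻¹.
det L = 6, so L⁻¹ = [[5/3, -8/3, 1/3], [2/3, -2/3, 1/3], [0, -1/2, 0]].
Y = (P − Q)L⁻¹ = [[4, -4, -4], [5, 1, 5]].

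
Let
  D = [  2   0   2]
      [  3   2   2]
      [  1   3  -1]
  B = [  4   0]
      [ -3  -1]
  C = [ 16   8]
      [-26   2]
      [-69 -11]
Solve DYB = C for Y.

Y = [[-2, -4], [-2, 5], [1, 0]]

Y = D⁻¹CB⁻¹ (apply D⁻¹ on the left and B⁻¹ on the right).
D has determinant -2; D⁻¹ = [[4, -3, 2], [-5/2, 2, -1], [-7/2, 3, -2]].
det B = -4; the adjugate gives B⁻¹ = [[1/4, 0], [-3/4, -1]].
D⁻¹C = [[4, 4], [-23, -5], [4, 0]].
Y = (D⁻¹C)B⁻¹ = [[-2, -4], [-2, 5], [1, 0]].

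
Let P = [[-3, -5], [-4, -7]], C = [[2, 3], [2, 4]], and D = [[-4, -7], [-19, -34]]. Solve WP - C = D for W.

W = [[-2, 2], [-1, 5]]

WP = D + C = [[-2, -4], [-17, -30]].
Since P sits to the right of W, W = (D + C)P⁻¹.
P has determinant 1; P⁻¹ = [[-7, 5], [4, -3]].
W = (D + C)P⁻¹ = [[-2, 2], [-1, 5]].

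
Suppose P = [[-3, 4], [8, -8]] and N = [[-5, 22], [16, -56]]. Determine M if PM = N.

M = [[3, -6], [1, 1]]

P is on the left of M, so left-multiply by P⁻¹: M = P⁻¹N.
det P = -8, so P⁻¹ = [[1, 1/2], [1, 3/8]].
M = P⁻¹N = [[1, 1/2], [1, 3/8]] · [[-5, 22], [16, -56]] = [[3, -6], [1, 1]].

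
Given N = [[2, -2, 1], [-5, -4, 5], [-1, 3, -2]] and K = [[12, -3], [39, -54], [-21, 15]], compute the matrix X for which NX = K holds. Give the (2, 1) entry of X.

Since N multiplies X on the left, X = N⁻¹K.
det N = -3, so N⁻¹ = [[7/3, 1/3, 2], [5, 1, 5], [19/3, 4/3, 6]].
X = N⁻¹K = [[7/3, 1/3, 2], [5, 1, 5], [19/3, 4/3, 6]] · [[12, -3], [39, -54], [-21, 15]] = [[-1, 5], [-6, 6], [2, -1]].

-6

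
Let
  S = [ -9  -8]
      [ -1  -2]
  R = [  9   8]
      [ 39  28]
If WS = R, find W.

W = [[-1, 0], [-5, 6]]

Right-multiplying both sides by S⁻¹ gives W = RS⁻¹.
det S = 10; the adjugate gives S⁻¹ = [[-1/5, 4/5], [1/10, -9/10]].
W = RS⁻¹ = [[9, 8], [39, 28]] · [[-1/5, 4/5], [1/10, -9/10]] = [[-1, 0], [-5, 6]].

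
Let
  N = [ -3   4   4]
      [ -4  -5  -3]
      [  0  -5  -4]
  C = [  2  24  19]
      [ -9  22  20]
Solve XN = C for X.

X = [[6, -5, 5], [3, 0, -2]]

Since N sits to the right of X, X = CN⁻¹.
det N = 1; the adjugate gives N⁻¹ = [[5, -4, 8], [-16, 12, -25], [20, -15, 31]].
X = CN⁻¹ = [[2, 24, 19], [-9, 22, 20]] · [[5, -4, 8], [-16, 12, -25], [20, -15, 31]] = [[6, -5, 5], [3, 0, -2]].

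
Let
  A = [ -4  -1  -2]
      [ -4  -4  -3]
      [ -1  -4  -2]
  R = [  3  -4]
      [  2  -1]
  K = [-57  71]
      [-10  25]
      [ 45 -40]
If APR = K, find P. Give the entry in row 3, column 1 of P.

0

Left-multiply by A⁻¹ and right-multiply by R⁻¹: P = A⁻¹KR⁻¹.
A has determinant -3; A⁻¹ = [[4/3, -2, 5/3], [5/3, -2, 4/3], [-4, 5, -4]].
R has determinant 5; R⁻¹ = [[-1/5, 4/5], [-2/5, 3/5]].
A⁻¹K = [[19, -22], [-15, 15], [-2, 1]].
P = (A⁻¹K)R⁻¹ = [[5, 2], [-3, -3], [0, -1]].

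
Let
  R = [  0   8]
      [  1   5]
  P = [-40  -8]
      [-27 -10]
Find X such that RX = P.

X = [[-2, -5], [-5, -1]]

Left-multiplying both sides by R⁻¹ gives X = R⁻¹P.
det R = -8; the adjugate gives R⁻¹ = [[-5/8, 1], [1/8, 0]].
X = R⁻¹P = [[-5/8, 1], [1/8, 0]] · [[-40, -8], [-27, -10]] = [[-2, -5], [-5, -1]].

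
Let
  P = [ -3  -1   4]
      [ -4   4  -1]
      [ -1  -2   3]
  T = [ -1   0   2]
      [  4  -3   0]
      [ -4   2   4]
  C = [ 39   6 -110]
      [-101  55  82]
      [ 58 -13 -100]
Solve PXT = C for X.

Isolating X: multiply by P⁻¹ from the left and T⁻¹ from the right, so X = P⁻¹CT⁻¹.
P has determinant 5; P⁻¹ = [[2, -1, -3], [13/5, -1, -19/5], [12/5, -1, -16/5]].
det T = 4, so T⁻¹ = [[-3, 1, 3/2], [-4, 1, 2], [-1, 1/2, 3/4]].
P⁻¹C = [[5, -4, -2], [-18, 10, 12], [9, 1, -26]].
X = (P⁻¹C)T⁻¹ = [[3, 0, -2], [2, -2, 2], [-5, -3, -4]].

X = [[3, 0, -2], [2, -2, 2], [-5, -3, -4]]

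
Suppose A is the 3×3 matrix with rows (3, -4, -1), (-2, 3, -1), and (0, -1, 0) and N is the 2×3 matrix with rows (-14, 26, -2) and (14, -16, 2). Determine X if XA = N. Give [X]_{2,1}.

2

Right-multiplying both sides by A⁻¹ gives X = NA⁻¹.
A has determinant -5; A⁻¹ = [[1/5, -1/5, -7/5], [0, 0, -1], [-2/5, -3/5, -1/5]].
X = NA⁻¹ = [[-14, 26, -2], [14, -16, 2]] · [[1/5, -1/5, -7/5], [0, 0, -1], [-2/5, -3/5, -1/5]] = [[-2, 4, -6], [2, -4, -4]].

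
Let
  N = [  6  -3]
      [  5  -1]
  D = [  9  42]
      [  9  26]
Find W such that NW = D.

Since N multiplies W on the left, W = N⁻¹D.
N has determinant 9; N⁻¹ = [[-1/9, 1/3], [-5/9, 2/3]].
W = N⁻¹D = [[-1/9, 1/3], [-5/9, 2/3]] · [[9, 42], [9, 26]] = [[2, 4], [1, -6]].

W = [[2, 4], [1, -6]]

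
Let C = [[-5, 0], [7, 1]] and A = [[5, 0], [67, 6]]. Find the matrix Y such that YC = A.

Y = [[-1, 0], [-5, 6]]

C is on the right of Y, so right-multiply by C⁻¹: Y = AC⁻¹.
det C = -5; the adjugate gives C⁻¹ = [[-1/5, 0], [7/5, 1]].
Y = AC⁻¹ = [[5, 0], [67, 6]] · [[-1/5, 0], [7/5, 1]] = [[-1, 0], [-5, 6]].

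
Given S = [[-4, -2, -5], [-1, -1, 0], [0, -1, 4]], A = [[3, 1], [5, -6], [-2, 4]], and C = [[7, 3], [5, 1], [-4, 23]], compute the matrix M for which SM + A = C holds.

M = [[-2, -4], [2, -3], [0, 4]]

SM = C − A = [[4, 2], [0, 7], [-2, 19]].
S is on the left of M, so left-multiply by S⁻¹: M = S⁻¹(C − A).
det S = 3; the adjugate gives S⁻¹ = [[-4/3, 13/3, -5/3], [4/3, -16/3, 5/3], [1/3, -4/3, 2/3]].
M = S⁻¹(C − A) = [[-2, -4], [2, -3], [0, 4]].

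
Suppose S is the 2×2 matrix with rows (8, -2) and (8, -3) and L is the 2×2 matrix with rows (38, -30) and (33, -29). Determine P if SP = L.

Left-multiplying both sides by S⁻¹ gives P = S⁻¹L.
det S = -8; the adjugate gives S⁻¹ = [[3/8, -1/4], [1, -1]].
P = S⁻¹L = [[3/8, -1/4], [1, -1]] · [[38, -30], [33, -29]] = [[6, -4], [5, -1]].

P = [[6, -4], [5, -1]]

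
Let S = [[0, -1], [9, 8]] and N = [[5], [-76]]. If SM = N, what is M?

M = [[-4], [-5]]

Since S multiplies M on the left, M = S⁻¹N.
det S = 9; the adjugate gives S⁻¹ = [[8/9, 1/9], [-1, 0]].
M = S⁻¹N = [[8/9, 1/9], [-1, 0]] · [[5], [-76]] = [[-4], [-5]].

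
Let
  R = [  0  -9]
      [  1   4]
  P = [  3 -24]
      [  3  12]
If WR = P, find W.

W = [[4, 3], [0, 3]]

R is on the right of W, so right-multiply by R⁻¹: W = PR⁻¹.
det R = 9; the adjugate gives R⁻¹ = [[4/9, 1], [-1/9, 0]].
W = PR⁻¹ = [[3, -24], [3, 12]] · [[4/9, 1], [-1/9, 0]] = [[4, 3], [0, 3]].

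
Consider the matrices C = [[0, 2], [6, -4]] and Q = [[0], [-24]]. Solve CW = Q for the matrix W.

W = [[-4], [0]]

Left-multiplying both sides by C⁻¹ gives W = C⁻¹Q.
C has determinant -12; C⁻¹ = [[1/3, 1/6], [1/2, 0]].
W = C⁻¹Q = [[1/3, 1/6], [1/2, 0]] · [[0], [-24]] = [[-4], [0]].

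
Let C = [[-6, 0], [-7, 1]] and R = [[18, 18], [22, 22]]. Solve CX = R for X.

X = [[-3, -3], [1, 1]]

Left-multiplying both sides by C⁻¹ gives X = C⁻¹R.
det C = -6; the adjugate gives C⁻¹ = [[-1/6, 0], [-7/6, 1]].
X = C⁻¹R = [[-1/6, 0], [-7/6, 1]] · [[18, 18], [22, 22]] = [[-3, -3], [1, 1]].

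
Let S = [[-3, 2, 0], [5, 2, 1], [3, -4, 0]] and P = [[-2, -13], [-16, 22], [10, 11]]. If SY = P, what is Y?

Y = [[-2, 5], [-4, 1], [2, -5]]

Since S multiplies Y on the left, Y = S⁻¹P.
S has determinant -6; S⁻¹ = [[-2/3, 0, -1/3], [-1/2, 0, -1/2], [13/3, 1, 8/3]].
Y = S⁻¹P = [[-2/3, 0, -1/3], [-1/2, 0, -1/2], [13/3, 1, 8/3]] · [[-2, -13], [-16, 22], [10, 11]] = [[-2, 5], [-4, 1], [2, -5]].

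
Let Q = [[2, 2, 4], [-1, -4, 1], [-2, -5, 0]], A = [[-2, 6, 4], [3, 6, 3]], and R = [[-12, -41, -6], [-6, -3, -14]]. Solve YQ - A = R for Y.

Y = [[-1, 2, 5], [-2, -3, 1]]

YQ = R + A = [[-14, -35, -2], [-3, 3, -11]].
Since Q sits to the right of Y, Y = (R + A)Q⁻¹.
Q has determinant -6; Q⁻¹ = [[-5/6, 10/3, -3], [1/3, -4/3, 1], [1/2, -1, 1]].
Y = (R + A)Q⁻¹ = [[-1, 2, 5], [-2, -3, 1]].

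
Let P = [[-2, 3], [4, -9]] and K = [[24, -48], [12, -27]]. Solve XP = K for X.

Since P sits to the right of X, X = KP⁻¹.
det P = 6; the adjugate gives P⁻¹ = [[-3/2, -1/2], [-2/3, -1/3]].
X = KP⁻¹ = [[24, -48], [12, -27]] · [[-3/2, -1/2], [-2/3, -1/3]] = [[-4, 4], [0, 3]].

X = [[-4, 4], [0, 3]]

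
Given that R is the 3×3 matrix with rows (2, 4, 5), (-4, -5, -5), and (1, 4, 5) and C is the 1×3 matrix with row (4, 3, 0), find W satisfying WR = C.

R is on the right of W, so right-multiply by R⁻¹: W = CR⁻¹.
det R = -5; the adjugate gives R⁻¹ = [[1, 0, -1], [-3, -1, 2], [11/5, 4/5, -6/5]].
W = CR⁻¹ = [[4, 3, 0]] · [[1, 0, -1], [-3, -1, 2], [11/5, 4/5, -6/5]] = [[-5, -3, 2]].

W = [[-5, -3, 2]]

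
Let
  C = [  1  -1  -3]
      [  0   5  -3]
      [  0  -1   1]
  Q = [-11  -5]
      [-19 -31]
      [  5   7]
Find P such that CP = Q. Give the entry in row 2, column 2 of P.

-5

C is on the left of P, so left-multiply by C⁻¹: P = C⁻¹Q.
det C = 2, so C⁻¹ = [[1, 2, 9], [0, 1/2, 3/2], [0, 1/2, 5/2]].
P = C⁻¹Q = [[1, 2, 9], [0, 1/2, 3/2], [0, 1/2, 5/2]] · [[-11, -5], [-19, -31], [5, 7]] = [[-4, -4], [-2, -5], [3, 2]].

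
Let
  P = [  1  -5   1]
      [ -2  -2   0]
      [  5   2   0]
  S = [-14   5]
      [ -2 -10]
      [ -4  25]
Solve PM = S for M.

M = [[-2, 5], [3, 0], [3, 0]]

Since P multiplies M on the left, M = P⁻¹S.
P has determinant 6; P⁻¹ = [[0, 1/3, 1/3], [0, -5/6, -1/3], [1, -9/2, -2]].
M = P⁻¹S = [[0, 1/3, 1/3], [0, -5/6, -1/3], [1, -9/2, -2]] · [[-14, 5], [-2, -10], [-4, 25]] = [[-2, 5], [3, 0], [3, 0]].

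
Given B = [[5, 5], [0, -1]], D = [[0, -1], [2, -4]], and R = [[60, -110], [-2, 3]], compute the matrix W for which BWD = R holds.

W = [[-1, 5], [-1, 1]]

Isolating W: multiply by B⁻¹ from the left and D⁻¹ from the right, so W = B⁻¹RD⁻¹.
det B = -5; the adjugate gives B⁻¹ = [[1/5, 1], [0, -1]].
D has determinant 2; D⁻¹ = [[-2, 1/2], [-1, 0]].
B⁻¹R = [[10, -19], [2, -3]].
W = (B⁻¹R)D⁻¹ = [[-1, 5], [-1, 1]].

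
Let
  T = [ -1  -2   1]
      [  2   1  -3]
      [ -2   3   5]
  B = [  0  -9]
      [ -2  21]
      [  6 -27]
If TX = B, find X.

X = [[2, 6], [0, 0], [2, -3]]

Since T multiplies X on the left, X = T⁻¹B.
det T = 2; the adjugate gives T⁻¹ = [[7, 13/2, 5/2], [-2, -3/2, -1/2], [4, 7/2, 3/2]].
X = T⁻¹B = [[7, 13/2, 5/2], [-2, -3/2, -1/2], [4, 7/2, 3/2]] · [[0, -9], [-2, 21], [6, -27]] = [[2, 6], [0, 0], [2, -3]].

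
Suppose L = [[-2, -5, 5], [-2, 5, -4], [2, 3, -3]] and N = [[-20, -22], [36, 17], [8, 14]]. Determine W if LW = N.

W = [[-5, 1], [2, 3], [-4, -1]]

Left-multiplying both sides by L⁻¹ gives W = L⁻¹N.
det L = -4; the adjugate gives L⁻¹ = [[3/4, 0, 5/4], [7/2, 1, 9/2], [4, 1, 5]].
W = L⁻¹N = [[3/4, 0, 5/4], [7/2, 1, 9/2], [4, 1, 5]] · [[-20, -22], [36, 17], [8, 14]] = [[-5, 1], [2, 3], [-4, -1]].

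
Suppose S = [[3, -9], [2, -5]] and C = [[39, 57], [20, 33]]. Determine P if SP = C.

P = [[-5, 4], [-6, -5]]

Since S multiplies P on the left, P = S⁻¹C.
S has determinant 3; S⁻¹ = [[-5/3, 3], [-2/3, 1]].
P = S⁻¹C = [[-5/3, 3], [-2/3, 1]] · [[39, 57], [20, 33]] = [[-5, 4], [-6, -5]].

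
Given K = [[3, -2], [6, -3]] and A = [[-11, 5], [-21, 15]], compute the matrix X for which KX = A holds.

Since K multiplies X on the left, X = K⁻¹A.
K has determinant 3; K⁻¹ = [[-1, 2/3], [-2, 1]].
X = K⁻¹A = [[-1, 2/3], [-2, 1]] · [[-11, 5], [-21, 15]] = [[-3, 5], [1, 5]].

X = [[-3, 5], [1, 5]]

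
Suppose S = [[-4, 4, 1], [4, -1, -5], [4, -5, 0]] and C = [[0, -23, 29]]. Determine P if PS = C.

P = [[-1, -6, 5]]

S is on the right of P, so right-multiply by S⁻¹: P = CS⁻¹.
det S = 4, so S⁻¹ = [[-25/4, -5/4, -19/4], [-5, -1, -4], [-4, -1, -3]].
P = CS⁻¹ = [[0, -23, 29]] · [[-25/4, -5/4, -19/4], [-5, -1, -4], [-4, -1, -3]] = [[-1, -6, 5]].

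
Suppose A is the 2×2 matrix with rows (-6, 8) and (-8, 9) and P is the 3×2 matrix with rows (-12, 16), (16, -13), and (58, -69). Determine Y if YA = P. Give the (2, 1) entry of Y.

4

Since A sits to the right of Y, Y = PA⁻¹.
det A = 10, so A⁻¹ = [[9/10, -4/5], [4/5, -3/5]].
Y = PA⁻¹ = [[-12, 16], [16, -13], [58, -69]] · [[9/10, -4/5], [4/5, -3/5]] = [[2, 0], [4, -5], [-3, -5]].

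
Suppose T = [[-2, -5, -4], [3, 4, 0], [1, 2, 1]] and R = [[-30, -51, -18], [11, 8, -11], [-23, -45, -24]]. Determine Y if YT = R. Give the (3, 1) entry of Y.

Since T sits to the right of Y, Y = RT⁻¹.
det T = -1, so T⁻¹ = [[-4, 3, -16], [3, -2, 12], [-2, 1, -7]].
Y = RT⁻¹ = [[-30, -51, -18], [11, 8, -11], [-23, -45, -24]] · [[-4, 3, -16], [3, -2, 12], [-2, 1, -7]] = [[3, -6, -6], [2, 6, -3], [5, -3, -4]].

5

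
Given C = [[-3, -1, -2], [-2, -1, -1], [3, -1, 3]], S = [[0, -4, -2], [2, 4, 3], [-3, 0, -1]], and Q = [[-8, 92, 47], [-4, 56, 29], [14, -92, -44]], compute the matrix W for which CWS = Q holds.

W = C⁻¹QS⁻¹ (apply C⁻¹ on the left and S⁻¹ on the right).
C has determinant -1; C⁻¹ = [[4, -5, 1], [-3, 3, -1], [-5, 6, -1]].
det S = 4, so S⁻¹ = [[-1, -1, -1], [-7/4, -3/2, -1], [3, 3, 2]].
C⁻¹Q = [[2, -4, -1], [-2, -16, -10], [2, -32, -17]].
W = (C⁻¹Q)S⁻¹ = [[2, 1, 0], [0, -4, -2], [3, -5, -4]].

W = [[2, 1, 0], [0, -4, -2], [3, -5, -4]]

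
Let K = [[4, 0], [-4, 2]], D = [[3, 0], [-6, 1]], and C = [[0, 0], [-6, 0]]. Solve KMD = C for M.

Isolating M: multiply by K⁻¹ from the left and D⁻¹ from the right, so M = K⁻¹CD⁻¹.
K has determinant 8; K⁻¹ = [[1/4, 0], [1/2, 1/2]].
det D = 3, so D⁻¹ = [[1/3, 0], [2, 1]].
K⁻¹C = [[0, 0], [-3, 0]].
M = (K⁻¹C)D⁻¹ = [[0, 0], [-1, 0]].

M = [[0, 0], [-1, 0]]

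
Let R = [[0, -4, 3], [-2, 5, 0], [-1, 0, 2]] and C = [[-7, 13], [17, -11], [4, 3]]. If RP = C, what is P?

P = [[-6, 3], [1, -1], [-1, 3]]

R is on the left of P, so left-multiply by R⁻¹: P = R⁻¹C.
det R = -1, so R⁻¹ = [[-10, -8, 15], [-4, -3, 6], [-5, -4, 8]].
P = R⁻¹C = [[-10, -8, 15], [-4, -3, 6], [-5, -4, 8]] · [[-7, 13], [17, -11], [4, 3]] = [[-6, 3], [1, -1], [-1, 3]].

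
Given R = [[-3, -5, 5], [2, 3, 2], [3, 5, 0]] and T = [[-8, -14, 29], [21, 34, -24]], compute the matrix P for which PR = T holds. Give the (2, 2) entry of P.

R is on the right of P, so right-multiply by R⁻¹: P = TR⁻¹.
R has determinant 5; R⁻¹ = [[-2, 5, -5], [6/5, -3, 16/5], [1/5, 0, 1/5]].
P = TR⁻¹ = [[-8, -14, 29], [21, 34, -24]] · [[-2, 5, -5], [6/5, -3, 16/5], [1/5, 0, 1/5]] = [[5, 2, 1], [-6, 3, -1]].

3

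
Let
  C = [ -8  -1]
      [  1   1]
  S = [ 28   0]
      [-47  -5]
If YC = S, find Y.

Since C sits to the right of Y, Y = SC⁻¹.
det C = -7, so C⁻¹ = [[-1/7, -1/7], [1/7, 8/7]].
Y = SC⁻¹ = [[28, 0], [-47, -5]] · [[-1/7, -1/7], [1/7, 8/7]] = [[-4, -4], [6, 1]].

Y = [[-4, -4], [6, 1]]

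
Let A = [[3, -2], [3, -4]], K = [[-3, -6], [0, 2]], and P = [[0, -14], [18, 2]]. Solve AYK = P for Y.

Y = [[2, 1], [3, 5]]

Isolating Y: multiply by A⁻¹ from the left and K⁻¹ from the right, so Y = A⁻¹PK⁻¹.
det A = -6, so A⁻¹ = [[2/3, -1/3], [1/2, -1/2]].
det K = -6; the adjugate gives K⁻¹ = [[-1/3, -1], [0, 1/2]].
A⁻¹P = [[-6, -10], [-9, -8]].
Y = (A⁻¹P)K⁻¹ = [[2, 1], [3, 5]].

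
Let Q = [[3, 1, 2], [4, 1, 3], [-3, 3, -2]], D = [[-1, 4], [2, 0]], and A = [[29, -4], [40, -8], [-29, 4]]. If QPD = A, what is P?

Isolating P: multiply by Q⁻¹ from the left and D⁻¹ from the right, so P = Q⁻¹AD⁻¹.
det Q = -4; the adjugate gives Q⁻¹ = [[11/4, -2, -1/4], [1/4, 0, 1/4], [-15/4, 3, 1/4]].
D has determinant -8; D⁻¹ = [[0, 1/2], [1/4, 1/8]].
Q⁻¹A = [[7, 4], [0, 0], [4, -8]].
P = (Q⁻¹A)D⁻¹ = [[1, 4], [0, 0], [-2, 1]].

P = [[1, 4], [0, 0], [-2, 1]]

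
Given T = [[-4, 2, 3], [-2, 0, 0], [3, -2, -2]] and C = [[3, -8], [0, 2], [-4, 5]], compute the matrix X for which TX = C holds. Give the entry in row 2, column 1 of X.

Left-multiplying both sides by T⁻¹ gives X = T⁻¹C.
det T = 4; the adjugate gives T⁻¹ = [[0, -1/2, 0], [-1, -1/4, -3/2], [1, -1/2, 1]].
X = T⁻¹C = [[0, -1/2, 0], [-1, -1/4, -3/2], [1, -1/2, 1]] · [[3, -8], [0, 2], [-4, 5]] = [[0, -1], [3, 0], [-1, -4]].

3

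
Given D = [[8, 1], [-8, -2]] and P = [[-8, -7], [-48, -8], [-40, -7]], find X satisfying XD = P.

Right-multiplying both sides by D⁻¹ gives X = PD⁻¹.
D has determinant -8; D⁻¹ = [[1/4, 1/8], [-1, -1]].
X = PD⁻¹ = [[-8, -7], [-48, -8], [-40, -7]] · [[1/4, 1/8], [-1, -1]] = [[5, 6], [-4, 2], [-3, 2]].

X = [[5, 6], [-4, 2], [-3, 2]]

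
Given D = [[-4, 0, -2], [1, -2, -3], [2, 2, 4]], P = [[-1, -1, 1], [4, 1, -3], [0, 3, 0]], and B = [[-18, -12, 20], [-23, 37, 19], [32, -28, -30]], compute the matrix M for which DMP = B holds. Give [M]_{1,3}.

Left-multiply by D⁻¹ and right-multiply by P⁻¹: M = D⁻¹BP⁻¹.
det D = -4, so D⁻¹ = [[1/2, 1, 1], [5/2, 3, 7/2], [-3/2, -2, -2]].
det P = 3, so P⁻¹ = [[3, 1, 2/3], [0, 0, 1/3], [4, 1, 1]].
D⁻¹B = [[0, 3, -1], [-2, -17, 2], [9, 0, -8]].
M = (D⁻¹B)P⁻¹ = [[-4, -1, 0], [2, 0, -5], [-5, 1, -2]].

0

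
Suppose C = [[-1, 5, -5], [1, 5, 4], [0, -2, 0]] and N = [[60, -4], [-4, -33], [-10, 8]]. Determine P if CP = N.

Left-multiplying both sides by C⁻¹ gives P = C⁻¹N.
det C = 2; the adjugate gives C⁻¹ = [[4, 5, 45/2], [0, 0, -1/2], [-1, -1, -5]].
P = C⁻¹N = [[4, 5, 45/2], [0, 0, -1/2], [-1, -1, -5]] · [[60, -4], [-4, -33], [-10, 8]] = [[-5, -1], [5, -4], [-6, -3]].

P = [[-5, -1], [5, -4], [-6, -3]]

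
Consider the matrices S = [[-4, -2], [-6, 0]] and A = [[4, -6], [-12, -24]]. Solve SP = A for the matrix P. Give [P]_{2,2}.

-5

S is on the left of P, so left-multiply by S⁻¹: P = S⁻¹A.
det S = -12; the adjugate gives S⁻¹ = [[0, -1/6], [-1/2, 1/3]].
P = S⁻¹A = [[0, -1/6], [-1/2, 1/3]] · [[4, -6], [-12, -24]] = [[2, 4], [-6, -5]].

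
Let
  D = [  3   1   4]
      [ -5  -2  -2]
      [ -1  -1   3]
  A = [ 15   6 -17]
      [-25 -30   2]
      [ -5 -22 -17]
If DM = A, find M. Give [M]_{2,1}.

Since D multiplies M on the left, M = D⁻¹A.
det D = 5; the adjugate gives D⁻¹ = [[-8/5, -7/5, 6/5], [17/5, 13/5, -14/5], [3/5, 2/5, -1/5]].
M = D⁻¹A = [[-8/5, -7/5, 6/5], [17/5, 13/5, -14/5], [3/5, 2/5, -1/5]] · [[15, 6, -17], [-25, -30, 2], [-5, -22, -17]] = [[5, 6, 4], [0, 4, -5], [0, -4, -6]].

0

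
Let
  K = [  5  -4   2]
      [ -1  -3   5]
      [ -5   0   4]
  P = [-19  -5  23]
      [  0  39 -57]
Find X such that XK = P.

K is on the right of X, so right-multiply by K⁻¹: X = PK⁻¹.
K has determinant -6; K⁻¹ = [[2, -8/3, 7/3], [7/2, -5, 9/2], [5/2, -10/3, 19/6]].
X = PK⁻¹ = [[-19, -5, 23], [0, 39, -57]] · [[2, -8/3, 7/3], [7/2, -5, 9/2], [5/2, -10/3, 19/6]] = [[2, -1, 6], [-6, -5, -5]].

X = [[2, -1, 6], [-6, -5, -5]]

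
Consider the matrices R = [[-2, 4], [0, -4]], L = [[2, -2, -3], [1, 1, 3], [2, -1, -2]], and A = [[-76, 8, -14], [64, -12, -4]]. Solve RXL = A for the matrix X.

X = [[1, 4, 0], [-1, -4, -5]]

Isolating X: multiply by R⁻¹ from the left and L⁻¹ from the right, so X = R⁻¹AL⁻¹.
R has determinant 8; R⁻¹ = [[-1/2, -1/2], [0, -1/4]].
det L = -5, so L⁻¹ = [[-1/5, 1/5, 3/5], [-8/5, -2/5, 9/5], [3/5, 2/5, -4/5]].
R⁻¹A = [[6, 2, 9], [-16, 3, 1]].
X = (R⁻¹A)L⁻¹ = [[1, 4, 0], [-1, -4, -5]].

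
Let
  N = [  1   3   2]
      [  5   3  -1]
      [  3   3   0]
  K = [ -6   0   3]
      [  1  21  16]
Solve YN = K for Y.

Y = [[0, -3, 3], [6, -4, 5]]

Since N sits to the right of Y, Y = KN⁻¹.
det N = 6, so N⁻¹ = [[1/2, 1, -3/2], [-1/2, -1, 11/6], [1, 1, -2]].
Y = KN⁻¹ = [[-6, 0, 3], [1, 21, 16]] · [[1/2, 1, -3/2], [-1/2, -1, 11/6], [1, 1, -2]] = [[0, -3, 3], [6, -4, 5]].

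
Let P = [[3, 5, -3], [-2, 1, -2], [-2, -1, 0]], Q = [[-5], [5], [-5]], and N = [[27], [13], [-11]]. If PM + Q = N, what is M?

PM = N − Q = [[32], [8], [-6]].
Left-multiplying both sides by P⁻¹ gives M = P⁻¹(N − Q).
det P = 2, so P⁻¹ = [[-1, 3/2, -7/2], [2, -3, 6], [2, -7/2, 13/2]].
M = P⁻¹(N − Q) = [[1], [4], [-3]].

M = [[1], [4], [-3]]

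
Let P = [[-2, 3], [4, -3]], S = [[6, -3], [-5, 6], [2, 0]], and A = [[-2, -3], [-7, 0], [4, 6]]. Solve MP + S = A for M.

M = [[-4, -4], [-5, -3], [5, 3]]

MP = A − S = [[-8, 0], [-2, -6], [2, 6]].
Since P sits to the right of M, M = (A − S)P⁻¹.
P has determinant -6; P⁻¹ = [[1/2, 1/2], [2/3, 1/3]].
M = (A − S)P⁻¹ = [[-4, -4], [-5, -3], [5, 3]].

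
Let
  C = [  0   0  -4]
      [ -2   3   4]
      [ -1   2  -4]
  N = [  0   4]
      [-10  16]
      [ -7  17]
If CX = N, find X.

X = [[-1, -1], [-4, 6], [0, -1]]

C is on the left of X, so left-multiply by C⁻¹: X = C⁻¹N.
det C = 4; the adjugate gives C⁻¹ = [[-5, -2, 3], [-3, -1, 2], [-1/4, 0, 0]].
X = C⁻¹N = [[-5, -2, 3], [-3, -1, 2], [-1/4, 0, 0]] · [[0, 4], [-10, 16], [-7, 17]] = [[-1, -1], [-4, 6], [0, -1]].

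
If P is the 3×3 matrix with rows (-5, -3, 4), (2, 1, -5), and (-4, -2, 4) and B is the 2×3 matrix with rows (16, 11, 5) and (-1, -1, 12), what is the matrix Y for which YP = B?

Right-multiplying both sides by P⁻¹ gives Y = BP⁻¹.
det P = -6, so P⁻¹ = [[1, -2/3, -11/6], [-2, 2/3, 17/6], [0, -1/3, -1/6]].
Y = BP⁻¹ = [[16, 11, 5], [-1, -1, 12]] · [[1, -2/3, -11/6], [-2, 2/3, 17/6], [0, -1/3, -1/6]] = [[-6, -5, 1], [1, -4, -3]].

Y = [[-6, -5, 1], [1, -4, -3]]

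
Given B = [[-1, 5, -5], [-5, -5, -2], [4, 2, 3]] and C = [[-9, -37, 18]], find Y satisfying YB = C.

Y = [[-5, 2, -1]]

Since B sits to the right of Y, Y = CB⁻¹.
B has determinant -4; B⁻¹ = [[11/4, 25/4, 35/4], [-7/4, -17/4, -23/4], [-5/2, -11/2, -15/2]].
Y = CB⁻¹ = [[-9, -37, 18]] · [[11/4, 25/4, 35/4], [-7/4, -17/4, -23/4], [-5/2, -11/2, -15/2]] = [[-5, 2, -1]].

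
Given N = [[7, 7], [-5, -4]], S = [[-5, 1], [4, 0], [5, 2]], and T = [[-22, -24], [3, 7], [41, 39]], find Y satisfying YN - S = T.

YN = T + S = [[-27, -23], [7, 7], [46, 41]].
Since N sits to the right of Y, Y = (T + S)N⁻¹.
N has determinant 7; N⁻¹ = [[-4/7, -1], [5/7, 1]].
Y = (T + S)N⁻¹ = [[-1, 4], [1, 0], [3, -5]].

Y = [[-1, 4], [1, 0], [3, -5]]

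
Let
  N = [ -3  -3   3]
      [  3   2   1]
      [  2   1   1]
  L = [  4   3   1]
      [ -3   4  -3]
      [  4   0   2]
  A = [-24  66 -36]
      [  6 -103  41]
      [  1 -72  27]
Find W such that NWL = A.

W = [[-4, -5, 0], [3, -2, -3], [1, -3, -4]]

W = N⁻¹AL⁻¹ (apply N⁻¹ on the left and L⁻¹ on the right).
N has determinant -3; N⁻¹ = [[-1/3, -2, 3], [1/3, 3, -4], [1/3, 1, -1]].
det L = -2; the adjugate gives L⁻¹ = [[-4, 3, 13/2], [3, -2, -9/2], [8, -6, -25/2]].
N⁻¹A = [[-1, -32, 11], [6, 1, 3], [-3, -9, 2]].
W = (N⁻¹A)L⁻¹ = [[-4, -5, 0], [3, -2, -3], [1, -3, -4]].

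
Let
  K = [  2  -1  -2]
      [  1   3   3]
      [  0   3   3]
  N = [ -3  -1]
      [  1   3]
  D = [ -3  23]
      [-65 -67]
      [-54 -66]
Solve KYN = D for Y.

Y = [[4, 1], [4, -5], [0, -1]]

Left-multiply by K⁻¹ and right-multiply by N⁻¹: Y = K⁻¹DN⁻¹.
det K = -3, so K⁻¹ = [[0, 1, -1], [1, -2, 8/3], [-1, 2, -7/3]].
N has determinant -8; N⁻¹ = [[-3/8, -1/8], [1/8, 3/8]].
K⁻¹D = [[-11, -1], [-17, -19], [-1, -3]].
Y = (K⁻¹D)N⁻¹ = [[4, 1], [4, -5], [0, -1]].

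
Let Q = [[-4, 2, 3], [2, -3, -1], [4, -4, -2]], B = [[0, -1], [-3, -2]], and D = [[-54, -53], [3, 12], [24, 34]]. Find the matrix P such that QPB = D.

P = [[-3, -3], [1, -3], [1, 4]]

Isolating P: multiply by Q⁻¹ from the left and B⁻¹ from the right, so P = Q⁻¹DB⁻¹.
Q has determinant 4; Q⁻¹ = [[1/2, -2, 7/4], [0, -1, 1/2], [1, -2, 2]].
B has determinant -3; B⁻¹ = [[2/3, -1/3], [-1, 0]].
Q⁻¹D = [[9, 9], [9, 5], [-12, -9]].
P = (Q⁻¹D)B⁻¹ = [[-3, -3], [1, -3], [1, 4]].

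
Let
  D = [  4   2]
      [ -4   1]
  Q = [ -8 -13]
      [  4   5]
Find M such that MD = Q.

Right-multiplying both sides by D⁻¹ gives M = QD⁻¹.
det D = 12, so D⁻¹ = [[1/12, -1/6], [1/3, 1/3]].
M = QD⁻¹ = [[-8, -13], [4, 5]] · [[1/12, -1/6], [1/3, 1/3]] = [[-5, -3], [2, 1]].

M = [[-5, -3], [2, 1]]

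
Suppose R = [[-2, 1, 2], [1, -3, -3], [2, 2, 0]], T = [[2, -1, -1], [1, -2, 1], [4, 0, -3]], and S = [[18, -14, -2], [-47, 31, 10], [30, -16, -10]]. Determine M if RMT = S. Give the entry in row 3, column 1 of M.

-3

Left-multiply by R⁻¹ and right-multiply by T⁻¹: M = R⁻¹ST⁻¹.
det R = -2, so R⁻¹ = [[-3, -2, -3/2], [3, 2, 2], [-4, -3, -5/2]].
T has determinant -3; T⁻¹ = [[-2, 1, 1], [-7/3, 2/3, 1], [-8/3, 4/3, 1]].
R⁻¹S = [[-5, 4, 1], [20, -12, -6], [-6, 3, 3]].
M = (R⁻¹S)T⁻¹ = [[-2, -1, 0], [4, 4, 2], [-3, 0, 0]].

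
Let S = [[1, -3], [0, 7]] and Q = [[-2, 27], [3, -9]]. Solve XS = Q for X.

Since S sits to the right of X, X = QS⁻¹.
det S = 7; the adjugate gives S⁻¹ = [[1, 3/7], [0, 1/7]].
X = QS⁻¹ = [[-2, 27], [3, -9]] · [[1, 3/7], [0, 1/7]] = [[-2, 3], [3, 0]].

X = [[-2, 3], [3, 0]]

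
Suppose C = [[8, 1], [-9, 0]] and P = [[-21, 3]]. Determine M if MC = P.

M = [[3, 5]]

Since C sits to the right of M, M = PC⁻¹.
det C = 9; the adjugate gives C⁻¹ = [[0, -1/9], [1, 8/9]].
M = PC⁻¹ = [[-21, 3]] · [[0, -1/9], [1, 8/9]] = [[3, 5]].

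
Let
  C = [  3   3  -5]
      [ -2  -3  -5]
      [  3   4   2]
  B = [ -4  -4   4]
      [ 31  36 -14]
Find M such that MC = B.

M = [[-2, 2, 2], [6, -2, 3]]

Right-multiplying both sides by C⁻¹ gives M = BC⁻¹.
det C = 4; the adjugate gives C⁻¹ = [[7/2, -13/2, -15/2], [-11/4, 21/4, 25/4], [1/4, -3/4, -3/4]].
M = BC⁻¹ = [[-4, -4, 4], [31, 36, -14]] · [[7/2, -13/2, -15/2], [-11/4, 21/4, 25/4], [1/4, -3/4, -3/4]] = [[-2, 2, 2], [6, -2, 3]].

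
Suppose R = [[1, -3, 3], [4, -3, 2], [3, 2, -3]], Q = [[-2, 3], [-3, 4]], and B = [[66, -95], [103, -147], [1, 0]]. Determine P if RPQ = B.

Isolating P: multiply by R⁻¹ from the left and Q⁻¹ from the right, so P = R⁻¹BQ⁻¹.
det R = 2; the adjugate gives R⁻¹ = [[5/2, -3/2, 3/2], [9, -6, 5], [17/2, -11/2, 9/2]].
Q has determinant 1; Q⁻¹ = [[4, -3], [3, -2]].
R⁻¹B = [[12, -17], [-19, 27], [-1, 1]].
P = (R⁻¹B)Q⁻¹ = [[-3, -2], [5, 3], [-1, 1]].

P = [[-3, -2], [5, 3], [-1, 1]]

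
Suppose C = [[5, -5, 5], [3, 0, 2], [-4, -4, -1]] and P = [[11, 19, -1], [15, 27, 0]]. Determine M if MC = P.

C is on the right of M, so right-multiply by C⁻¹: M = PC⁻¹.
det C = 5, so C⁻¹ = [[8/5, -5, -2], [-1, 3, 1], [-12/5, 8, 3]].
M = PC⁻¹ = [[11, 19, -1], [15, 27, 0]] · [[8/5, -5, -2], [-1, 3, 1], [-12/5, 8, 3]] = [[1, -6, -6], [-3, 6, -3]].

M = [[1, -6, -6], [-3, 6, -3]]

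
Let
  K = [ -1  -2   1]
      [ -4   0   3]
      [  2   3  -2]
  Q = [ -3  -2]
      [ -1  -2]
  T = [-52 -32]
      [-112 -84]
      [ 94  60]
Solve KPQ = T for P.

P = K⁻¹TQ⁻¹ (apply K⁻¹ on the left and Q⁻¹ on the right).
K has determinant 1; K⁻¹ = [[-9, -1, -6], [-2, 0, -1], [-12, -1, -8]].
det Q = 4, so Q⁻¹ = [[-1/2, 1/2], [1/4, -3/4]].
K⁻¹T = [[16, 12], [10, 4], [-16, -12]].
P = (K⁻¹T)Q⁻¹ = [[-5, -1], [-4, 2], [5, 1]].

P = [[-5, -1], [-4, 2], [5, 1]]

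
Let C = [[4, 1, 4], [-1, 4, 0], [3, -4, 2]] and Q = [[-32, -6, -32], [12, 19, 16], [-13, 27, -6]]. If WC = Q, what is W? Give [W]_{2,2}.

Since C sits to the right of W, W = QC⁻¹.
det C = 2; the adjugate gives C⁻¹ = [[4, -9, -8], [1, -2, -2], [-4, 19/2, 17/2]].
W = QC⁻¹ = [[-32, -6, -32], [12, 19, 16], [-13, 27, -6]] · [[4, -9, -8], [1, -2, -2], [-4, 19/2, 17/2]] = [[-6, -4, -4], [3, 6, 2], [-1, 6, -1]].

6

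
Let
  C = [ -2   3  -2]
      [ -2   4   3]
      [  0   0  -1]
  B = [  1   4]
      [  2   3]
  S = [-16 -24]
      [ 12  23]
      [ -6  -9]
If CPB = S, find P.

P = [[3, -2], [2, -2], [0, 3]]

P = C⁻¹SB⁻¹ (apply C⁻¹ on the left and B⁻¹ on the right).
det C = 2, so C⁻¹ = [[-2, 3/2, 17/2], [-1, 1, 5], [0, 0, -1]].
B has determinant -5; B⁻¹ = [[-3/5, 4/5], [2/5, -1/5]].
C⁻¹S = [[-1, 6], [-2, 2], [6, 9]].
P = (C⁻¹S)B⁻¹ = [[3, -2], [2, -2], [0, 3]].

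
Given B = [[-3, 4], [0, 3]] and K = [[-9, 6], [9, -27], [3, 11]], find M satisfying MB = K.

M = [[3, -2], [-3, -5], [-1, 5]]

B is on the right of M, so right-multiply by B⁻¹: M = KB⁻¹.
det B = -9, so B⁻¹ = [[-1/3, 4/9], [0, 1/3]].
M = KB⁻¹ = [[-9, 6], [9, -27], [3, 11]] · [[-1/3, 4/9], [0, 1/3]] = [[3, -2], [-3, -5], [-1, 5]].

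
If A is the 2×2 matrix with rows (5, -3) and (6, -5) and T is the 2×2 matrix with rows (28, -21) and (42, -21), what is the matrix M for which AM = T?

M = [[2, -6], [-6, -3]]

Left-multiplying both sides by A⁻¹ gives M = A⁻¹T.
det A = -7, so A⁻¹ = [[5/7, -3/7], [6/7, -5/7]].
M = A⁻¹T = [[5/7, -3/7], [6/7, -5/7]] · [[28, -21], [42, -21]] = [[2, -6], [-6, -3]].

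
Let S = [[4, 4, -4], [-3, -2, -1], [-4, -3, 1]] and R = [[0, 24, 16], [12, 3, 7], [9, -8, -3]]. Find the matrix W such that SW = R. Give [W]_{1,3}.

S is on the left of W, so left-multiply by S⁻¹: W = S⁻¹R.
S has determinant 4; S⁻¹ = [[-5/4, 2, -3], [7/4, -3, 4], [1/4, -1, 1]].
W = S⁻¹R = [[-5/4, 2, -3], [7/4, -3, 4], [1/4, -1, 1]] · [[0, 24, 16], [12, 3, 7], [9, -8, -3]] = [[-3, 0, 3], [0, 1, -5], [-3, -5, -6]].

3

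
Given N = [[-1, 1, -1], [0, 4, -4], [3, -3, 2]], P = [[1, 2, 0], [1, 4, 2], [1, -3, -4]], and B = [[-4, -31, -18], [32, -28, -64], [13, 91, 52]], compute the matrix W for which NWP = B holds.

W = [[5, 5, 2], [-1, 3, 5], [4, -3, -2]]

Isolating W: multiply by N⁻¹ from the left and P⁻¹ from the right, so W = N⁻¹BP⁻¹.
det N = 4, so N⁻¹ = [[-1, 1/4, 0], [-3, 1/4, -1], [-3, 0, -1]].
det P = 2, so P⁻¹ = [[-5, 4, 2], [3, -2, -1], [-7/2, 5/2, 1]].
N⁻¹B = [[12, 24, 2], [7, -5, -14], [-1, 2, 2]].
W = (N⁻¹B)P⁻¹ = [[5, 5, 2], [-1, 3, 5], [4, -3, -2]].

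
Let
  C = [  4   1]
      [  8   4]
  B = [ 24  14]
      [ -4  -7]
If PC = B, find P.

C is on the right of P, so right-multiply by C⁻¹: P = BC⁻¹.
det C = 8, so C⁻¹ = [[1/2, -1/8], [-1, 1/2]].
P = BC⁻¹ = [[24, 14], [-4, -7]] · [[1/2, -1/8], [-1, 1/2]] = [[-2, 4], [5, -3]].

P = [[-2, 4], [5, -3]]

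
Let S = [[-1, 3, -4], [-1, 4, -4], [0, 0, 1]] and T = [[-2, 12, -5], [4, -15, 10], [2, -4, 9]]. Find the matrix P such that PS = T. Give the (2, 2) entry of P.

-3

Right-multiplying both sides by S⁻¹ gives P = TS⁻¹.
S has determinant -1; S⁻¹ = [[-4, 3, -4], [-1, 1, 0], [0, 0, 1]].
P = TS⁻¹ = [[-2, 12, -5], [4, -15, 10], [2, -4, 9]] · [[-4, 3, -4], [-1, 1, 0], [0, 0, 1]] = [[-4, 6, 3], [-1, -3, -6], [-4, 2, 1]].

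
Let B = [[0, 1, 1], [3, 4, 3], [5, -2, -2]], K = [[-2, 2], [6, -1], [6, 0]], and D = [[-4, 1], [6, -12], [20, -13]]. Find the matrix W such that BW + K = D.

W = [[2, -3], [0, 1], [-2, -2]]

BW = D − K = [[-2, -1], [0, -11], [14, -13]].
Left-multiplying both sides by B⁻¹ gives W = B⁻¹(D − K).
det B = -5, so B⁻¹ = [[2/5, 0, 1/5], [-21/5, 1, -3/5], [26/5, -1, 3/5]].
W = B⁻¹(D − K) = [[2, -3], [0, 1], [-2, -2]].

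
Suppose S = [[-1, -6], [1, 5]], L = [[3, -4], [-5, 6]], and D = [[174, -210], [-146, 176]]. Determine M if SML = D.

M = [[3, 3], [-1, 5]]

Isolating M: multiply by S⁻¹ from the left and L⁻¹ from the right, so M = S⁻¹DL⁻¹.
S has determinant 1; S⁻¹ = [[5, 6], [-1, -1]].
det L = -2, so L⁻¹ = [[-3, -2], [-5/2, -3/2]].
S⁻¹D = [[-6, 6], [-28, 34]].
M = (S⁻¹D)L⁻¹ = [[3, 3], [-1, 5]].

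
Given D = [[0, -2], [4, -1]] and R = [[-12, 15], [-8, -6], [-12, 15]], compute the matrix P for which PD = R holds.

Since D sits to the right of P, P = RD⁻¹.
det D = 8, so D⁻¹ = [[-1/8, 1/4], [-1/2, 0]].
P = RD⁻¹ = [[-12, 15], [-8, -6], [-12, 15]] · [[-1/8, 1/4], [-1/2, 0]] = [[-6, -3], [4, -2], [-6, -3]].

P = [[-6, -3], [4, -2], [-6, -3]]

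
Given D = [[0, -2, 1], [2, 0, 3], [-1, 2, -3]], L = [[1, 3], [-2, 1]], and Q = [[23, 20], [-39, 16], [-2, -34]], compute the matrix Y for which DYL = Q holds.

Isolating Y: multiply by D⁻¹ from the left and L⁻¹ from the right, so Y = D⁻¹QL⁻¹.
D has determinant -2; D⁻¹ = [[3, 2, 3], [-3/2, -1/2, -1], [-2, -1, -2]].
det L = 7; the adjugate gives L⁻¹ = [[1/7, -3/7], [2/7, 1/7]].
D⁻¹Q = [[-15, -10], [-13, -4], [-3, 12]].
Y = (D⁻¹Q)L⁻¹ = [[-5, 5], [-3, 5], [3, 3]].

Y = [[-5, 5], [-3, 5], [3, 3]]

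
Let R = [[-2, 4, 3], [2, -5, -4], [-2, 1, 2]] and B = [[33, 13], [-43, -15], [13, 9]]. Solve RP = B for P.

P = [[1, -3], [5, 1], [5, 1]]

R is on the left of P, so left-multiply by R⁻¹: P = R⁻¹B.
det R = 4; the adjugate gives R⁻¹ = [[-3/2, -5/4, -1/4], [1, 1/2, -1/2], [-2, -3/2, 1/2]].
P = R⁻¹B = [[-3/2, -5/4, -1/4], [1, 1/2, -1/2], [-2, -3/2, 1/2]] · [[33, 13], [-43, -15], [13, 9]] = [[1, -3], [5, 1], [5, 1]].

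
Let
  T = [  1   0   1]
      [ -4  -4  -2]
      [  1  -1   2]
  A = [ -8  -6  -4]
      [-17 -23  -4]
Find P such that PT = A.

T is on the right of P, so right-multiply by T⁻¹: P = AT⁻¹.
det T = -2; the adjugate gives T⁻¹ = [[5, 1/2, -2], [-3, -1/2, 1], [-4, -1/2, 2]].
P = AT⁻¹ = [[-8, -6, -4], [-17, -23, -4]] · [[5, 1/2, -2], [-3, -1/2, 1], [-4, -1/2, 2]] = [[-6, 1, 2], [0, 5, 3]].

P = [[-6, 1, 2], [0, 5, 3]]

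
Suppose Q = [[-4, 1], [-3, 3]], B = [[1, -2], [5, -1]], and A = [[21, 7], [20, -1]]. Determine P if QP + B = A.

P = [[-5, -3], [0, -3]]

QP = A − B = [[20, 9], [15, 0]].
Q is on the left of P, so left-multiply by Q⁻¹: P = Q⁻¹(A − B).
Q has determinant -9; Q⁻¹ = [[-1/3, 1/9], [-1/3, 4/9]].
P = Q⁻¹(A − B) = [[-5, -3], [0, -3]].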